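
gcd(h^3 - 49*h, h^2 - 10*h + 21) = h - 7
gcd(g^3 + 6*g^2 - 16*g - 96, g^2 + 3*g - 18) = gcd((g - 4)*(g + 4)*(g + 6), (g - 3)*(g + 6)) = g + 6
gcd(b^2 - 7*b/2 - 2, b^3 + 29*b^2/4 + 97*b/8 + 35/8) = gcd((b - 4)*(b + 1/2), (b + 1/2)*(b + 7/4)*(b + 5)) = b + 1/2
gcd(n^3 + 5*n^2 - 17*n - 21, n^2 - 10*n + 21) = n - 3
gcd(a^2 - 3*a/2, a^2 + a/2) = a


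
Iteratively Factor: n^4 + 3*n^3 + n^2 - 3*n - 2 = (n - 1)*(n^3 + 4*n^2 + 5*n + 2) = (n - 1)*(n + 1)*(n^2 + 3*n + 2) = (n - 1)*(n + 1)^2*(n + 2)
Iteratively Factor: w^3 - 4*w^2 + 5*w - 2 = (w - 2)*(w^2 - 2*w + 1) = (w - 2)*(w - 1)*(w - 1)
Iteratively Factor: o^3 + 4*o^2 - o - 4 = (o - 1)*(o^2 + 5*o + 4) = (o - 1)*(o + 4)*(o + 1)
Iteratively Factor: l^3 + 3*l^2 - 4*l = (l - 1)*(l^2 + 4*l) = (l - 1)*(l + 4)*(l)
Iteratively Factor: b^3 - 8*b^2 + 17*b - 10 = (b - 2)*(b^2 - 6*b + 5) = (b - 5)*(b - 2)*(b - 1)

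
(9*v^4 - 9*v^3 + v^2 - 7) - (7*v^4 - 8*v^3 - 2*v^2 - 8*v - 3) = 2*v^4 - v^3 + 3*v^2 + 8*v - 4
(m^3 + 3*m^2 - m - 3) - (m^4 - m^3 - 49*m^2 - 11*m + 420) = -m^4 + 2*m^3 + 52*m^2 + 10*m - 423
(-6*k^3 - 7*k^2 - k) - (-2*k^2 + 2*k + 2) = -6*k^3 - 5*k^2 - 3*k - 2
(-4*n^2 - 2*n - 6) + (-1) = -4*n^2 - 2*n - 7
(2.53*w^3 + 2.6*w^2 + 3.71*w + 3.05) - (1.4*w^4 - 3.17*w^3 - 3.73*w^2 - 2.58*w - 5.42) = -1.4*w^4 + 5.7*w^3 + 6.33*w^2 + 6.29*w + 8.47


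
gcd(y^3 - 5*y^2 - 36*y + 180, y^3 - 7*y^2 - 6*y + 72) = y - 6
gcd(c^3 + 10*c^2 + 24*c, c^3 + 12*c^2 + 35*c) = c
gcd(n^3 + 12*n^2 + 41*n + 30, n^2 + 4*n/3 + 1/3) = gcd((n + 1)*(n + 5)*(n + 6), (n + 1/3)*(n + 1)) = n + 1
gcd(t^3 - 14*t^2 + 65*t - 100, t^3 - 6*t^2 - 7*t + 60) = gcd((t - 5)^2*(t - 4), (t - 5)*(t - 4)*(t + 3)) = t^2 - 9*t + 20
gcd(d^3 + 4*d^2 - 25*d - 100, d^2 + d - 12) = d + 4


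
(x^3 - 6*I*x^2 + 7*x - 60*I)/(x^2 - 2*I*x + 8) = (x^2 - 2*I*x + 15)/(x + 2*I)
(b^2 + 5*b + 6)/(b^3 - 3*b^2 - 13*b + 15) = (b + 2)/(b^2 - 6*b + 5)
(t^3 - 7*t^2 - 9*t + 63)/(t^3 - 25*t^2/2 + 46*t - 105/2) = 2*(t + 3)/(2*t - 5)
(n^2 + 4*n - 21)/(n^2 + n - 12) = (n + 7)/(n + 4)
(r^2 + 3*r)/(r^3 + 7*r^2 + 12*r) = 1/(r + 4)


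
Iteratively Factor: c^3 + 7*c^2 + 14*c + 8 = (c + 2)*(c^2 + 5*c + 4) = (c + 2)*(c + 4)*(c + 1)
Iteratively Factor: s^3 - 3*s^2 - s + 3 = (s - 3)*(s^2 - 1) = (s - 3)*(s + 1)*(s - 1)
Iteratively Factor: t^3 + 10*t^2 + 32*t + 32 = (t + 4)*(t^2 + 6*t + 8) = (t + 2)*(t + 4)*(t + 4)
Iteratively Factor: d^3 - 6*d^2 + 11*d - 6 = (d - 3)*(d^2 - 3*d + 2) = (d - 3)*(d - 1)*(d - 2)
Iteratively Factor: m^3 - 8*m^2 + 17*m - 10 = (m - 5)*(m^2 - 3*m + 2) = (m - 5)*(m - 1)*(m - 2)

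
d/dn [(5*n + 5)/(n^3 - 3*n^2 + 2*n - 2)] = 10*(-n^3 + 3*n - 2)/(n^6 - 6*n^5 + 13*n^4 - 16*n^3 + 16*n^2 - 8*n + 4)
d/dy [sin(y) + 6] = cos(y)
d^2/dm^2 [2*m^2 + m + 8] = 4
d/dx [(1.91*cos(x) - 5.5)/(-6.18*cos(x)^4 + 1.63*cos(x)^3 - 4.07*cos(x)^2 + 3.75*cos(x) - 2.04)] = (-35.4114*cos(x)^4 + 142.1866*cos(x)^3 - 34.6687*cos(x)^2 + 44.77*cos(x) - 16.7286)*sin(x)/(38.1924*cos(x)^8 - 20.1468*cos(x)^7 + 52.9621*cos(x)^6 - 59.6182*cos(x)^5 + 54.0043*cos(x)^4 - 37.1754*cos(x)^3 + 30.6681*cos(x)^2 - 15.3*cos(x) + 4.1616)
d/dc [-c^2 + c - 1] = 1 - 2*c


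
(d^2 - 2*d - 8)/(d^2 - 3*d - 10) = (d - 4)/(d - 5)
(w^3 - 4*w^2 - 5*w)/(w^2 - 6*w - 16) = w*(-w^2 + 4*w + 5)/(-w^2 + 6*w + 16)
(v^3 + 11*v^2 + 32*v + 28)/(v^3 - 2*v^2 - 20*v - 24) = (v + 7)/(v - 6)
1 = 1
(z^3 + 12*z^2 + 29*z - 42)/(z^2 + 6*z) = z + 6 - 7/z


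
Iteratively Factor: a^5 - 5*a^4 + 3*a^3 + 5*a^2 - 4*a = (a)*(a^4 - 5*a^3 + 3*a^2 + 5*a - 4) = a*(a - 1)*(a^3 - 4*a^2 - a + 4) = a*(a - 4)*(a - 1)*(a^2 - 1) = a*(a - 4)*(a - 1)^2*(a + 1)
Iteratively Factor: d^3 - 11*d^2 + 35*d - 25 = (d - 5)*(d^2 - 6*d + 5) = (d - 5)^2*(d - 1)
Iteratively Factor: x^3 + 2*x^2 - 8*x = (x - 2)*(x^2 + 4*x) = x*(x - 2)*(x + 4)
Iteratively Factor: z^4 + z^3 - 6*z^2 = (z + 3)*(z^3 - 2*z^2) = (z - 2)*(z + 3)*(z^2) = z*(z - 2)*(z + 3)*(z)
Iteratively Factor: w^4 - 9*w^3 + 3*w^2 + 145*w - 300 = (w + 4)*(w^3 - 13*w^2 + 55*w - 75) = (w - 3)*(w + 4)*(w^2 - 10*w + 25) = (w - 5)*(w - 3)*(w + 4)*(w - 5)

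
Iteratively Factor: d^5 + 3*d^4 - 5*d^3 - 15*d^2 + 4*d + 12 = (d + 3)*(d^4 - 5*d^2 + 4) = (d - 2)*(d + 3)*(d^3 + 2*d^2 - d - 2) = (d - 2)*(d + 2)*(d + 3)*(d^2 - 1) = (d - 2)*(d - 1)*(d + 2)*(d + 3)*(d + 1)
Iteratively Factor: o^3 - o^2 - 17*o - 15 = (o - 5)*(o^2 + 4*o + 3) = (o - 5)*(o + 1)*(o + 3)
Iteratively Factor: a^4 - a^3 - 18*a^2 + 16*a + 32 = (a - 4)*(a^3 + 3*a^2 - 6*a - 8) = (a - 4)*(a - 2)*(a^2 + 5*a + 4) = (a - 4)*(a - 2)*(a + 1)*(a + 4)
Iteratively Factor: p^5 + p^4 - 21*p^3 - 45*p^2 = (p - 5)*(p^4 + 6*p^3 + 9*p^2) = (p - 5)*(p + 3)*(p^3 + 3*p^2) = p*(p - 5)*(p + 3)*(p^2 + 3*p) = p^2*(p - 5)*(p + 3)*(p + 3)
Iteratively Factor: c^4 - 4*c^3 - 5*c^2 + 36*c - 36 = (c + 3)*(c^3 - 7*c^2 + 16*c - 12) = (c - 3)*(c + 3)*(c^2 - 4*c + 4) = (c - 3)*(c - 2)*(c + 3)*(c - 2)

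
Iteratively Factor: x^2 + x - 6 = (x - 2)*(x + 3)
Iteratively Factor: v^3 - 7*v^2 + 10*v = (v - 5)*(v^2 - 2*v) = v*(v - 5)*(v - 2)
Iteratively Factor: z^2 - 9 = (z + 3)*(z - 3)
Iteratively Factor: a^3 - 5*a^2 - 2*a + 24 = (a - 4)*(a^2 - a - 6) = (a - 4)*(a - 3)*(a + 2)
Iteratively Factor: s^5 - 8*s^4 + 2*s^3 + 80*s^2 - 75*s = (s - 1)*(s^4 - 7*s^3 - 5*s^2 + 75*s) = (s - 1)*(s + 3)*(s^3 - 10*s^2 + 25*s) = s*(s - 1)*(s + 3)*(s^2 - 10*s + 25) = s*(s - 5)*(s - 1)*(s + 3)*(s - 5)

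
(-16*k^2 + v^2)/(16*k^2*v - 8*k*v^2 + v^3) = (4*k + v)/(v*(-4*k + v))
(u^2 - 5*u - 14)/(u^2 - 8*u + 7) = (u + 2)/(u - 1)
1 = 1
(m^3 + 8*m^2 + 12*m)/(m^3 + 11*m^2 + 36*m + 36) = m/(m + 3)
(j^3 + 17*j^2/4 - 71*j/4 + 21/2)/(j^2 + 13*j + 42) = (4*j^2 - 11*j + 6)/(4*(j + 6))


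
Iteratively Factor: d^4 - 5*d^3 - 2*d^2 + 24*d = (d - 3)*(d^3 - 2*d^2 - 8*d) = d*(d - 3)*(d^2 - 2*d - 8) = d*(d - 3)*(d + 2)*(d - 4)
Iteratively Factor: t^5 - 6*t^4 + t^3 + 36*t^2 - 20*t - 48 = (t - 4)*(t^4 - 2*t^3 - 7*t^2 + 8*t + 12) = (t - 4)*(t + 2)*(t^3 - 4*t^2 + t + 6) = (t - 4)*(t - 3)*(t + 2)*(t^2 - t - 2) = (t - 4)*(t - 3)*(t + 1)*(t + 2)*(t - 2)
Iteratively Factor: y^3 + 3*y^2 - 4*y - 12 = (y + 3)*(y^2 - 4) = (y + 2)*(y + 3)*(y - 2)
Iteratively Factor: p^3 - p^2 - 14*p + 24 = (p + 4)*(p^2 - 5*p + 6) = (p - 2)*(p + 4)*(p - 3)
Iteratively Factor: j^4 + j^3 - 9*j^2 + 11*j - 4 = (j + 4)*(j^3 - 3*j^2 + 3*j - 1) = (j - 1)*(j + 4)*(j^2 - 2*j + 1) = (j - 1)^2*(j + 4)*(j - 1)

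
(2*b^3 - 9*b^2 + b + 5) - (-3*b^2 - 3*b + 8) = 2*b^3 - 6*b^2 + 4*b - 3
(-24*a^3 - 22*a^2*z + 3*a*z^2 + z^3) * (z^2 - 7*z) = -24*a^3*z^2 + 168*a^3*z - 22*a^2*z^3 + 154*a^2*z^2 + 3*a*z^4 - 21*a*z^3 + z^5 - 7*z^4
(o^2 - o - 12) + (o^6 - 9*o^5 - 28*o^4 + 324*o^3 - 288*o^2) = o^6 - 9*o^5 - 28*o^4 + 324*o^3 - 287*o^2 - o - 12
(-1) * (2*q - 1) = 1 - 2*q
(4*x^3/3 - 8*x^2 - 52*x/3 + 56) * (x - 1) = 4*x^4/3 - 28*x^3/3 - 28*x^2/3 + 220*x/3 - 56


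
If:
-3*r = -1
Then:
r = 1/3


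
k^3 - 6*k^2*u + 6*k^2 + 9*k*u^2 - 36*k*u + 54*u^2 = (k + 6)*(k - 3*u)^2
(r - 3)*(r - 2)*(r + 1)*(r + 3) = r^4 - r^3 - 11*r^2 + 9*r + 18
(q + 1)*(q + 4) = q^2 + 5*q + 4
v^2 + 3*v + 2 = (v + 1)*(v + 2)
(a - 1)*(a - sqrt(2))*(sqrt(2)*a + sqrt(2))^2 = 2*a^4 - 2*sqrt(2)*a^3 + 2*a^3 - 2*sqrt(2)*a^2 - 2*a^2 - 2*a + 2*sqrt(2)*a + 2*sqrt(2)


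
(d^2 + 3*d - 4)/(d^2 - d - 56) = (-d^2 - 3*d + 4)/(-d^2 + d + 56)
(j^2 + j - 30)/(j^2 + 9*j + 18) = (j - 5)/(j + 3)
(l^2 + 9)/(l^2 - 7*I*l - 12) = (l + 3*I)/(l - 4*I)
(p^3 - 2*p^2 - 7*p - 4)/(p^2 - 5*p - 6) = (p^2 - 3*p - 4)/(p - 6)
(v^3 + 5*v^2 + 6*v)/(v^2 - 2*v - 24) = v*(v^2 + 5*v + 6)/(v^2 - 2*v - 24)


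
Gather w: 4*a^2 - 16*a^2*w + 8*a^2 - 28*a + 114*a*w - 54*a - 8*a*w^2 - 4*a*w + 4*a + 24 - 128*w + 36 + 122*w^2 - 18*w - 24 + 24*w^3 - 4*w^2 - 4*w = 12*a^2 - 78*a + 24*w^3 + w^2*(118 - 8*a) + w*(-16*a^2 + 110*a - 150) + 36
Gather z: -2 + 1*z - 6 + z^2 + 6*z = z^2 + 7*z - 8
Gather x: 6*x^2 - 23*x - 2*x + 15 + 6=6*x^2 - 25*x + 21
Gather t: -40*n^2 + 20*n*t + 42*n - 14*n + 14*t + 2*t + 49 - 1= -40*n^2 + 28*n + t*(20*n + 16) + 48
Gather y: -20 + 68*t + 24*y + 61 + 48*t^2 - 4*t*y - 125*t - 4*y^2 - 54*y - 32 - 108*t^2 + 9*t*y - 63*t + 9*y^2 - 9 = -60*t^2 - 120*t + 5*y^2 + y*(5*t - 30)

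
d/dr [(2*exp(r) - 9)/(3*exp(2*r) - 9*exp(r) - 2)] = (-6*exp(2*r) + 54*exp(r) - 85)*exp(r)/(9*exp(4*r) - 54*exp(3*r) + 69*exp(2*r) + 36*exp(r) + 4)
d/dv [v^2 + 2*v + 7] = 2*v + 2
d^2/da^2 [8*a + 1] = 0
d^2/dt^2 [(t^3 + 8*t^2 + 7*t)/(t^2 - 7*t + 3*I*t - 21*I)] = (t^3*(206 - 90*I) + t^2*(378 + 1890*I) + t*(-2646 + 882*I) - 7938 - 2058*I)/(t^6 + t^5*(-21 + 9*I) + t^4*(120 - 189*I) + t^3*(224 + 1296*I) + t^2*(-3969 - 2520*I) + t*(9261 - 3969*I) + 9261*I)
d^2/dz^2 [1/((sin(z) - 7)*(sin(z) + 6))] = (-4*sin(z)^4 + 3*sin(z)^3 - 163*sin(z)^2 + 36*sin(z) + 86)/((sin(z) - 7)^3*(sin(z) + 6)^3)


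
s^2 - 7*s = s*(s - 7)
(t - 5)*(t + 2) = t^2 - 3*t - 10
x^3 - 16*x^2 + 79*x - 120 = (x - 8)*(x - 5)*(x - 3)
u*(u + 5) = u^2 + 5*u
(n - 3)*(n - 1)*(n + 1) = n^3 - 3*n^2 - n + 3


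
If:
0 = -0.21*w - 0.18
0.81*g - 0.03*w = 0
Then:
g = -0.03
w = -0.86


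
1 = 1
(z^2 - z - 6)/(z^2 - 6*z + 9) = (z + 2)/(z - 3)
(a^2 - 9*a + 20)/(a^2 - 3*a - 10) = (a - 4)/(a + 2)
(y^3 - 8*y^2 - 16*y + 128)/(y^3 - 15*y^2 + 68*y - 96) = (y + 4)/(y - 3)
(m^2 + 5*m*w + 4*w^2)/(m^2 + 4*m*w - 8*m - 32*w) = (m + w)/(m - 8)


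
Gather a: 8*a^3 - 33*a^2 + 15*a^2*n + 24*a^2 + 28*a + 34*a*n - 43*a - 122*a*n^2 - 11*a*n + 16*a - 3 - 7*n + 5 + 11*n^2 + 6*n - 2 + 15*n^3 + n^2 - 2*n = 8*a^3 + a^2*(15*n - 9) + a*(-122*n^2 + 23*n + 1) + 15*n^3 + 12*n^2 - 3*n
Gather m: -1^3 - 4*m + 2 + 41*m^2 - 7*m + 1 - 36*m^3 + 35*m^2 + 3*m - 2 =-36*m^3 + 76*m^2 - 8*m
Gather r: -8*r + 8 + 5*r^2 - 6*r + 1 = 5*r^2 - 14*r + 9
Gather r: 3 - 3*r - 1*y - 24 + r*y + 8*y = r*(y - 3) + 7*y - 21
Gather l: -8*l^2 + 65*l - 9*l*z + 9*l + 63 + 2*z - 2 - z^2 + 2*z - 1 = -8*l^2 + l*(74 - 9*z) - z^2 + 4*z + 60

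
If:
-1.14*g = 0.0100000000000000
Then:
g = -0.01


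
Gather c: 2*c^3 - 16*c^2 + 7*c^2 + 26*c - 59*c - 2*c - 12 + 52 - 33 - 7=2*c^3 - 9*c^2 - 35*c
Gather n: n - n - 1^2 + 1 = 0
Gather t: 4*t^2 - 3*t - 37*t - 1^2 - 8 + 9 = 4*t^2 - 40*t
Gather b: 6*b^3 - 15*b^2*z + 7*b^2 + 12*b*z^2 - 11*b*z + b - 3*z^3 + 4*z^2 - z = 6*b^3 + b^2*(7 - 15*z) + b*(12*z^2 - 11*z + 1) - 3*z^3 + 4*z^2 - z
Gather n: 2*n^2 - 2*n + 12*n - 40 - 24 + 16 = 2*n^2 + 10*n - 48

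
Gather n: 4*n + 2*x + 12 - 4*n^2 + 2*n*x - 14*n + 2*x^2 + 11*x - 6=-4*n^2 + n*(2*x - 10) + 2*x^2 + 13*x + 6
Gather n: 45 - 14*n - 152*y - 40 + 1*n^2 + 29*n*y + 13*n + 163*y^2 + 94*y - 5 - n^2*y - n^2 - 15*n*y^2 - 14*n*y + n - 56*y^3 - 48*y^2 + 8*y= -n^2*y + n*(-15*y^2 + 15*y) - 56*y^3 + 115*y^2 - 50*y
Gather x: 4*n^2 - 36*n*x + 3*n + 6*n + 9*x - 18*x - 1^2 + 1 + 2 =4*n^2 + 9*n + x*(-36*n - 9) + 2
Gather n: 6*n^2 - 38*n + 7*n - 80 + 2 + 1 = 6*n^2 - 31*n - 77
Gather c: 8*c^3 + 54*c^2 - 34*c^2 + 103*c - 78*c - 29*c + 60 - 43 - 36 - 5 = 8*c^3 + 20*c^2 - 4*c - 24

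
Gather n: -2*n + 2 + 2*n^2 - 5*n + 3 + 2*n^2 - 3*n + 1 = 4*n^2 - 10*n + 6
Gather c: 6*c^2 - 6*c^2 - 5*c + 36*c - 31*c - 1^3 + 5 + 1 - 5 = 0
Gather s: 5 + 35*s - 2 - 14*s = 21*s + 3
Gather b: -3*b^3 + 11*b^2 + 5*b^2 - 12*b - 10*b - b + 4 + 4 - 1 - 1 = -3*b^3 + 16*b^2 - 23*b + 6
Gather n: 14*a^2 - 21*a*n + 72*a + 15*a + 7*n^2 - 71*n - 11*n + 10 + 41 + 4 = 14*a^2 + 87*a + 7*n^2 + n*(-21*a - 82) + 55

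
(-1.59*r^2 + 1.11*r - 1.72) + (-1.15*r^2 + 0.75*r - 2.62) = -2.74*r^2 + 1.86*r - 4.34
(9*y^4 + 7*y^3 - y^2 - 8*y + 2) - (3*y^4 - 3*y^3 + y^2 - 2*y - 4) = 6*y^4 + 10*y^3 - 2*y^2 - 6*y + 6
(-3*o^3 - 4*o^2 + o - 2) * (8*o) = -24*o^4 - 32*o^3 + 8*o^2 - 16*o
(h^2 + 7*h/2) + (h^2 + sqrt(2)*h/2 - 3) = 2*h^2 + sqrt(2)*h/2 + 7*h/2 - 3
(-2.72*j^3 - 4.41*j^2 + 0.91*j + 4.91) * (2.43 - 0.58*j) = 1.5776*j^4 - 4.0518*j^3 - 11.2441*j^2 - 0.6365*j + 11.9313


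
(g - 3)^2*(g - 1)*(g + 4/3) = g^4 - 17*g^3/3 + 17*g^2/3 + 11*g - 12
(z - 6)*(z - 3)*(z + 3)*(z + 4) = z^4 - 2*z^3 - 33*z^2 + 18*z + 216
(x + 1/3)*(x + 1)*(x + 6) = x^3 + 22*x^2/3 + 25*x/3 + 2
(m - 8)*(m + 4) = m^2 - 4*m - 32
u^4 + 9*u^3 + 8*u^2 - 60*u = u*(u - 2)*(u + 5)*(u + 6)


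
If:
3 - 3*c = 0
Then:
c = 1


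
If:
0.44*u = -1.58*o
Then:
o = -0.278481012658228*u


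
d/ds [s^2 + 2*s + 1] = 2*s + 2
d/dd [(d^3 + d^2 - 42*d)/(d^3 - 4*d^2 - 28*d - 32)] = (-5*d^3 + 38*d^2 - 368*d + 672)/(d^5 - 10*d^4 - 20*d^3 + 200*d^2 + 640*d + 512)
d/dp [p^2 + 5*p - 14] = 2*p + 5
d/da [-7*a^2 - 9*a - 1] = -14*a - 9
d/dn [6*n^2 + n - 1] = 12*n + 1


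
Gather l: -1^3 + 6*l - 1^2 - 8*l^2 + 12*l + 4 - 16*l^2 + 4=-24*l^2 + 18*l + 6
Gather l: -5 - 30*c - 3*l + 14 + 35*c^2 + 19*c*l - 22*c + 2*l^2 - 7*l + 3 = 35*c^2 - 52*c + 2*l^2 + l*(19*c - 10) + 12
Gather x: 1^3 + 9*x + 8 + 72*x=81*x + 9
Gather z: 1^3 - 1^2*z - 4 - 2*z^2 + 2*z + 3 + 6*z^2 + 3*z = 4*z^2 + 4*z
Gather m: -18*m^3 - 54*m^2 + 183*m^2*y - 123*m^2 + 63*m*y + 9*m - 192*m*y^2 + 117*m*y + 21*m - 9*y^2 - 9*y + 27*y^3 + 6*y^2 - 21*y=-18*m^3 + m^2*(183*y - 177) + m*(-192*y^2 + 180*y + 30) + 27*y^3 - 3*y^2 - 30*y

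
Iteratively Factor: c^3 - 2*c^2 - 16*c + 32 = (c - 2)*(c^2 - 16) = (c - 2)*(c + 4)*(c - 4)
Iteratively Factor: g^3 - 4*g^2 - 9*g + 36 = (g + 3)*(g^2 - 7*g + 12) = (g - 3)*(g + 3)*(g - 4)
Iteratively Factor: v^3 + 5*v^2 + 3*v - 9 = (v + 3)*(v^2 + 2*v - 3) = (v - 1)*(v + 3)*(v + 3)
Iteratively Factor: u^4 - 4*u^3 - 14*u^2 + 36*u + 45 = (u - 5)*(u^3 + u^2 - 9*u - 9) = (u - 5)*(u + 3)*(u^2 - 2*u - 3) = (u - 5)*(u - 3)*(u + 3)*(u + 1)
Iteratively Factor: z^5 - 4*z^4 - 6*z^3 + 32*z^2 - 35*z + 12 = (z - 4)*(z^4 - 6*z^2 + 8*z - 3) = (z - 4)*(z - 1)*(z^3 + z^2 - 5*z + 3) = (z - 4)*(z - 1)^2*(z^2 + 2*z - 3) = (z - 4)*(z - 1)^2*(z + 3)*(z - 1)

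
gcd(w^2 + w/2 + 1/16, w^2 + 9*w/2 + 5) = 1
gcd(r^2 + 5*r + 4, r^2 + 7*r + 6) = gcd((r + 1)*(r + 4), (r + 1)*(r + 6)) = r + 1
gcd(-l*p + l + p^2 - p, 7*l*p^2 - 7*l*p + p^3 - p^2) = p - 1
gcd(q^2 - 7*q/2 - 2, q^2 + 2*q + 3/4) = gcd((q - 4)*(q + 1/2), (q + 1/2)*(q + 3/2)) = q + 1/2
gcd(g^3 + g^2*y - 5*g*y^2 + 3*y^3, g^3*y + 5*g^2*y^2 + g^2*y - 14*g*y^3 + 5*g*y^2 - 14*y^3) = 1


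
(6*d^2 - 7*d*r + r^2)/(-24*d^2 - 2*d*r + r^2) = (-d + r)/(4*d + r)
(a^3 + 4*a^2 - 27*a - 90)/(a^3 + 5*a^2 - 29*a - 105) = (a + 6)/(a + 7)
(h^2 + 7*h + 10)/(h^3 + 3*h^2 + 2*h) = (h + 5)/(h*(h + 1))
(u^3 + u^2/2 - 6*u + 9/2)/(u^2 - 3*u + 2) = (2*u^2 + 3*u - 9)/(2*(u - 2))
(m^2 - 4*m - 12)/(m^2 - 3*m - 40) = (-m^2 + 4*m + 12)/(-m^2 + 3*m + 40)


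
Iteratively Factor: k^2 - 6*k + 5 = (k - 5)*(k - 1)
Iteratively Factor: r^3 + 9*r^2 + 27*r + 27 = (r + 3)*(r^2 + 6*r + 9) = (r + 3)^2*(r + 3)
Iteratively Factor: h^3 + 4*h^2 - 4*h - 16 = (h + 2)*(h^2 + 2*h - 8) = (h + 2)*(h + 4)*(h - 2)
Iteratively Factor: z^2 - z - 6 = (z - 3)*(z + 2)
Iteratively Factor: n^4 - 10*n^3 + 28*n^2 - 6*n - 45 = (n - 3)*(n^3 - 7*n^2 + 7*n + 15) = (n - 5)*(n - 3)*(n^2 - 2*n - 3) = (n - 5)*(n - 3)*(n + 1)*(n - 3)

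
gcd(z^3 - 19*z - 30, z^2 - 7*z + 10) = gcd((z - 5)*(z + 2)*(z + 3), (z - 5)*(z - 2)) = z - 5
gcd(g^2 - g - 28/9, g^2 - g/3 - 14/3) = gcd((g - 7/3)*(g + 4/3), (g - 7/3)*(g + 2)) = g - 7/3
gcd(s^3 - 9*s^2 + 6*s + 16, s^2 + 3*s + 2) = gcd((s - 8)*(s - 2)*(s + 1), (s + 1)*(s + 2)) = s + 1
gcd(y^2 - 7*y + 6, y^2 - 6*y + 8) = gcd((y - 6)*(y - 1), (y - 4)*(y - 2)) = 1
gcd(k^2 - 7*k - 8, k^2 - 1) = k + 1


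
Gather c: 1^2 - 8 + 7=0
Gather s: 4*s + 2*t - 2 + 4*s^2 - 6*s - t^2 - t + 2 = 4*s^2 - 2*s - t^2 + t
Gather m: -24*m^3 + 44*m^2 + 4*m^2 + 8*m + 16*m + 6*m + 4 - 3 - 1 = -24*m^3 + 48*m^2 + 30*m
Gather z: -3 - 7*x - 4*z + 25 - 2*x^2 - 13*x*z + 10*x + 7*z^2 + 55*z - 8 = -2*x^2 + 3*x + 7*z^2 + z*(51 - 13*x) + 14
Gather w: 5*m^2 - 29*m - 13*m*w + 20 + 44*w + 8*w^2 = 5*m^2 - 29*m + 8*w^2 + w*(44 - 13*m) + 20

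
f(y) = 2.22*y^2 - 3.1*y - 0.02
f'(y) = 4.44*y - 3.1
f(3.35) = 14.51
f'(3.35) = 11.77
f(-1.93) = 14.23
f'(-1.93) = -11.67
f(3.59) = 17.46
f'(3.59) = 12.84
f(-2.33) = 19.26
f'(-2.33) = -13.45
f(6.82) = 82.10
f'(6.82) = 27.18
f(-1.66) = 11.24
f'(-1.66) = -10.47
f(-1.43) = 8.95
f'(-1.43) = -9.45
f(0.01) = -0.05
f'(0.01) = -3.06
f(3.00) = 10.66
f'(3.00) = 10.22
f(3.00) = 10.66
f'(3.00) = 10.22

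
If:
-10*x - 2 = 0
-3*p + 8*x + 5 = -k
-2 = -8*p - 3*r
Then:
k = -9*r/8 - 53/20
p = 1/4 - 3*r/8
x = -1/5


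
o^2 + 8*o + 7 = (o + 1)*(o + 7)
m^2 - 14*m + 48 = (m - 8)*(m - 6)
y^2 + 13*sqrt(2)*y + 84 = (y + 6*sqrt(2))*(y + 7*sqrt(2))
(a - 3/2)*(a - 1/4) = a^2 - 7*a/4 + 3/8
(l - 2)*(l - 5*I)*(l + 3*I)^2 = l^4 - 2*l^3 + I*l^3 + 21*l^2 - 2*I*l^2 - 42*l + 45*I*l - 90*I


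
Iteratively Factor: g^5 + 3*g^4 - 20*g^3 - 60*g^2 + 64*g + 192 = (g + 2)*(g^4 + g^3 - 22*g^2 - 16*g + 96) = (g + 2)*(g + 3)*(g^3 - 2*g^2 - 16*g + 32) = (g + 2)*(g + 3)*(g + 4)*(g^2 - 6*g + 8) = (g - 2)*(g + 2)*(g + 3)*(g + 4)*(g - 4)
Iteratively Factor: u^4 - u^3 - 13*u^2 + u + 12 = (u - 4)*(u^3 + 3*u^2 - u - 3) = (u - 4)*(u + 1)*(u^2 + 2*u - 3) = (u - 4)*(u + 1)*(u + 3)*(u - 1)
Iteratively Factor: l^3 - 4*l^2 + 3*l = (l - 1)*(l^2 - 3*l) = l*(l - 1)*(l - 3)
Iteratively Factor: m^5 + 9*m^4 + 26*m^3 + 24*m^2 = (m + 2)*(m^4 + 7*m^3 + 12*m^2) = (m + 2)*(m + 3)*(m^3 + 4*m^2) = (m + 2)*(m + 3)*(m + 4)*(m^2) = m*(m + 2)*(m + 3)*(m + 4)*(m)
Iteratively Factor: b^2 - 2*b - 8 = (b - 4)*(b + 2)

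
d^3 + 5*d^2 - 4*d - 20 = (d - 2)*(d + 2)*(d + 5)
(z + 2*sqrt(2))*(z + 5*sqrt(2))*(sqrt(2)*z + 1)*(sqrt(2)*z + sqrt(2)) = 2*z^4 + 2*z^3 + 15*sqrt(2)*z^3 + 15*sqrt(2)*z^2 + 54*z^2 + 20*sqrt(2)*z + 54*z + 20*sqrt(2)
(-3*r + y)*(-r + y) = 3*r^2 - 4*r*y + y^2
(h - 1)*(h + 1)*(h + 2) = h^3 + 2*h^2 - h - 2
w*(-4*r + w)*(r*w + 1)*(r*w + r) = -4*r^3*w^3 - 4*r^3*w^2 + r^2*w^4 + r^2*w^3 - 4*r^2*w^2 - 4*r^2*w + r*w^3 + r*w^2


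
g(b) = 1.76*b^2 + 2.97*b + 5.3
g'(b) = 3.52*b + 2.97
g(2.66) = 25.65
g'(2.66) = 12.33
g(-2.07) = 6.69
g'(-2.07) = -4.32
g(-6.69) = 64.20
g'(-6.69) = -20.58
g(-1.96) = 6.24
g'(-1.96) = -3.93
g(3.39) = 35.59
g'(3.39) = 14.90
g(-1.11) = 4.17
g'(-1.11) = -0.94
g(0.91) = 9.46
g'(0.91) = 6.17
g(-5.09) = 35.78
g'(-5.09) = -14.95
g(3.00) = 30.05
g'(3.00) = 13.53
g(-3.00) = 12.23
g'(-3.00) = -7.59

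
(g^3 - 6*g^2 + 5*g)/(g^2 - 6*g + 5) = g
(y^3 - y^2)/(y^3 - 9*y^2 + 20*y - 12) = y^2/(y^2 - 8*y + 12)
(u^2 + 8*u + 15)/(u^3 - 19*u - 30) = (u + 5)/(u^2 - 3*u - 10)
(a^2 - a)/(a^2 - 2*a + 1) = a/(a - 1)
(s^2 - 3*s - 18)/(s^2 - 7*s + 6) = (s + 3)/(s - 1)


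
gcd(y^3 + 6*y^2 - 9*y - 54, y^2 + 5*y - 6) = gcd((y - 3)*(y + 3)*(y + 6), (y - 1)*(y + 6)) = y + 6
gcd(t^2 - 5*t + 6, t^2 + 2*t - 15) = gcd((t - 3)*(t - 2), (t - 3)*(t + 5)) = t - 3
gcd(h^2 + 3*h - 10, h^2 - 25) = h + 5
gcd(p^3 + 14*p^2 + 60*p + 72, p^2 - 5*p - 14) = p + 2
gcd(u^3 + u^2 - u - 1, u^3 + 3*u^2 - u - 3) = u^2 - 1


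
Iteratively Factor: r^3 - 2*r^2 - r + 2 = (r - 2)*(r^2 - 1) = (r - 2)*(r - 1)*(r + 1)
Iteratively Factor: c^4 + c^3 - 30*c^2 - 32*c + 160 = (c + 4)*(c^3 - 3*c^2 - 18*c + 40) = (c - 5)*(c + 4)*(c^2 + 2*c - 8) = (c - 5)*(c + 4)^2*(c - 2)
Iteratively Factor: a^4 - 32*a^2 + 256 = (a - 4)*(a^3 + 4*a^2 - 16*a - 64) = (a - 4)*(a + 4)*(a^2 - 16) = (a - 4)^2*(a + 4)*(a + 4)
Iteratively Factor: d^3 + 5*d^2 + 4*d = (d + 1)*(d^2 + 4*d) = d*(d + 1)*(d + 4)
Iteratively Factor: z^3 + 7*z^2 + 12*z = (z)*(z^2 + 7*z + 12) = z*(z + 4)*(z + 3)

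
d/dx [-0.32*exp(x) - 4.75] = -0.32*exp(x)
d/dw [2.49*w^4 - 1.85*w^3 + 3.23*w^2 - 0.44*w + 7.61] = 9.96*w^3 - 5.55*w^2 + 6.46*w - 0.44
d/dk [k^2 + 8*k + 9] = 2*k + 8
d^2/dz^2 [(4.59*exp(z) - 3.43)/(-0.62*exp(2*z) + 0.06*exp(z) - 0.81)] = (-1.764396*exp(4*z) + 5.10322*exp(3*z) + 13.4478*exp(2*z) - 7.10091*exp(z) - 2.844801)*exp(z)/(0.238328*exp(6*z) - 0.069192*exp(5*z) + 0.940788*exp(4*z) - 0.181008*exp(3*z) + 1.229094*exp(2*z) - 0.118098*exp(z) + 0.531441)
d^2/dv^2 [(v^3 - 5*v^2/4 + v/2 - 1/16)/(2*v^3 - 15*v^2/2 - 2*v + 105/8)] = 16*(640*v^6 + 1152*v^5 - 12576*v^4 + 24864*v^3 - 34332*v^2 + 42660*v - 13351)/(4096*v^9 - 46080*v^8 + 160512*v^7 - 43200*v^6 - 765312*v^5 + 926640*v^4 + 1129904*v^3 - 1903860*v^2 - 529200*v + 1157625)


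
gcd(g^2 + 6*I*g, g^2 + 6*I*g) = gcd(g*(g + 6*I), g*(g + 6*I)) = g^2 + 6*I*g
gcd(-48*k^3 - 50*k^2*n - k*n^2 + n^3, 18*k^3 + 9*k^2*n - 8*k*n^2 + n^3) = k + n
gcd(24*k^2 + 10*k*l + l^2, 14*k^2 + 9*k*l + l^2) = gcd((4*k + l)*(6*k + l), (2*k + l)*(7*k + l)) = 1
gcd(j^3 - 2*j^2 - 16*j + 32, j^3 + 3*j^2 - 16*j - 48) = j^2 - 16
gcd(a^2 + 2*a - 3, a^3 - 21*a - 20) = 1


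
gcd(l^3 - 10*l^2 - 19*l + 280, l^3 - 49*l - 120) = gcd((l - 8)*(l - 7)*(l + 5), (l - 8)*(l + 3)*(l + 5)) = l^2 - 3*l - 40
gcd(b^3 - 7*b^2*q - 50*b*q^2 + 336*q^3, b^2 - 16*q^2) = 1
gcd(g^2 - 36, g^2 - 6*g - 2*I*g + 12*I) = g - 6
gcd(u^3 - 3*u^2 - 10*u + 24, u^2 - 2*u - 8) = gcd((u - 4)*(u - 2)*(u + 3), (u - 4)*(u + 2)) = u - 4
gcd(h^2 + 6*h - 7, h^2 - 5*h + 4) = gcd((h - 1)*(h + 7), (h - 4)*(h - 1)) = h - 1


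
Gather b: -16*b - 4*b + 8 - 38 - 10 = -20*b - 40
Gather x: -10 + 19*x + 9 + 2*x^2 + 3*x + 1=2*x^2 + 22*x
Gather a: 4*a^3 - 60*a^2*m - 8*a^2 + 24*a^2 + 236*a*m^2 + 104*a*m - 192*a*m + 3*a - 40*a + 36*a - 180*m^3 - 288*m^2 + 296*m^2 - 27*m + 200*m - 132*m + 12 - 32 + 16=4*a^3 + a^2*(16 - 60*m) + a*(236*m^2 - 88*m - 1) - 180*m^3 + 8*m^2 + 41*m - 4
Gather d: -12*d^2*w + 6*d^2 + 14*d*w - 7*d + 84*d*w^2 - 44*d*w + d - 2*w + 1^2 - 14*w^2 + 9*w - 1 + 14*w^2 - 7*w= d^2*(6 - 12*w) + d*(84*w^2 - 30*w - 6)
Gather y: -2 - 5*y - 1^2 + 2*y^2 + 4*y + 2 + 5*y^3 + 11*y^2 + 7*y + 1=5*y^3 + 13*y^2 + 6*y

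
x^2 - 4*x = x*(x - 4)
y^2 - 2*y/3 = y*(y - 2/3)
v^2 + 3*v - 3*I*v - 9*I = (v + 3)*(v - 3*I)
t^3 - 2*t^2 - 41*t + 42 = (t - 7)*(t - 1)*(t + 6)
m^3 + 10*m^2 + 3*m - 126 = (m - 3)*(m + 6)*(m + 7)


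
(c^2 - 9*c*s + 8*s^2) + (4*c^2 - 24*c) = 5*c^2 - 9*c*s - 24*c + 8*s^2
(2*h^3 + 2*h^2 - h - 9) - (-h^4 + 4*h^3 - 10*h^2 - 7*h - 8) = h^4 - 2*h^3 + 12*h^2 + 6*h - 1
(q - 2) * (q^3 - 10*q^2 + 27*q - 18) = q^4 - 12*q^3 + 47*q^2 - 72*q + 36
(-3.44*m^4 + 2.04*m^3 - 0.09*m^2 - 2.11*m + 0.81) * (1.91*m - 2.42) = -6.5704*m^5 + 12.2212*m^4 - 5.1087*m^3 - 3.8123*m^2 + 6.6533*m - 1.9602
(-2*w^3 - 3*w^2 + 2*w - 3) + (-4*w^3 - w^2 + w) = -6*w^3 - 4*w^2 + 3*w - 3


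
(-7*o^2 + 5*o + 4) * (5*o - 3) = -35*o^3 + 46*o^2 + 5*o - 12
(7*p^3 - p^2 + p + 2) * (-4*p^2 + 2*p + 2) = -28*p^5 + 18*p^4 + 8*p^3 - 8*p^2 + 6*p + 4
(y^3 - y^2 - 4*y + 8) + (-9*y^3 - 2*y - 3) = -8*y^3 - y^2 - 6*y + 5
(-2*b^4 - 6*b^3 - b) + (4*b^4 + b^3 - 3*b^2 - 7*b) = 2*b^4 - 5*b^3 - 3*b^2 - 8*b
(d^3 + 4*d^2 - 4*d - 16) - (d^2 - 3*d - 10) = d^3 + 3*d^2 - d - 6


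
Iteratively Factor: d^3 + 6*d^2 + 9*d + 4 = (d + 4)*(d^2 + 2*d + 1) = (d + 1)*(d + 4)*(d + 1)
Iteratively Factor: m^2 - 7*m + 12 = (m - 4)*(m - 3)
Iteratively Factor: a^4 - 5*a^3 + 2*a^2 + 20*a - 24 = (a - 3)*(a^3 - 2*a^2 - 4*a + 8) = (a - 3)*(a - 2)*(a^2 - 4) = (a - 3)*(a - 2)^2*(a + 2)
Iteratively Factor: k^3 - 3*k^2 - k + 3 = (k + 1)*(k^2 - 4*k + 3) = (k - 3)*(k + 1)*(k - 1)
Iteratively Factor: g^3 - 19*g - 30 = (g - 5)*(g^2 + 5*g + 6) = (g - 5)*(g + 2)*(g + 3)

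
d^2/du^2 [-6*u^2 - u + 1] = -12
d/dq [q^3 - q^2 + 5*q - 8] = 3*q^2 - 2*q + 5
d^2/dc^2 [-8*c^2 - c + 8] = -16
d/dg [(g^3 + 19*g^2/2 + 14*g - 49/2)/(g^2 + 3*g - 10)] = (2*g^4 + 12*g^3 - 31*g^2 - 282*g - 133)/(2*(g^4 + 6*g^3 - 11*g^2 - 60*g + 100))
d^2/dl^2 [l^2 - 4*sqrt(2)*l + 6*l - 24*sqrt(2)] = 2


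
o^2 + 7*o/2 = o*(o + 7/2)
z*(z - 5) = z^2 - 5*z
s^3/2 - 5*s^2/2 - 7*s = s*(s/2 + 1)*(s - 7)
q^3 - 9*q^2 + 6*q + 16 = (q - 8)*(q - 2)*(q + 1)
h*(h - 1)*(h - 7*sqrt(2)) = h^3 - 7*sqrt(2)*h^2 - h^2 + 7*sqrt(2)*h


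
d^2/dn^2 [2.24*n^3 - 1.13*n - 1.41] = 13.44*n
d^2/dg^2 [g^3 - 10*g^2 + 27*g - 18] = 6*g - 20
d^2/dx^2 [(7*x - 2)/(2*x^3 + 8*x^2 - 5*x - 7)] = 2*(84*x^5 + 288*x^4 + 262*x^3 + 264*x^2 + 1332*x - 407)/(8*x^9 + 96*x^8 + 324*x^7 - 52*x^6 - 1482*x^5 - 324*x^4 + 1849*x^3 + 651*x^2 - 735*x - 343)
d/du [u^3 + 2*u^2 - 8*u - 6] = 3*u^2 + 4*u - 8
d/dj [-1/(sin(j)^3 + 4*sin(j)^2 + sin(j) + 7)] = (3*sin(j)^2 + 8*sin(j) + 1)*cos(j)/(sin(j)^3 + 4*sin(j)^2 + sin(j) + 7)^2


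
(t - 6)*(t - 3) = t^2 - 9*t + 18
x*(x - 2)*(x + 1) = x^3 - x^2 - 2*x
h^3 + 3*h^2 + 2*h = h*(h + 1)*(h + 2)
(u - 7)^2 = u^2 - 14*u + 49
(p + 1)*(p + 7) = p^2 + 8*p + 7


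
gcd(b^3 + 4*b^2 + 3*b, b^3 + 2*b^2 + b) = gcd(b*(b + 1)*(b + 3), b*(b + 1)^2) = b^2 + b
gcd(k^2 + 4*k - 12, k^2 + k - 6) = k - 2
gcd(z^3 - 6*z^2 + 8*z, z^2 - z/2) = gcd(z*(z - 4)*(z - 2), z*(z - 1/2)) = z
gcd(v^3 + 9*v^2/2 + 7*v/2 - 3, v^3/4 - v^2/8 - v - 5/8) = 1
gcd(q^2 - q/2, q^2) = q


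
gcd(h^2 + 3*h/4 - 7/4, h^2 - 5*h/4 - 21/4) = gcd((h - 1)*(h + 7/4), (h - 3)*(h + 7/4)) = h + 7/4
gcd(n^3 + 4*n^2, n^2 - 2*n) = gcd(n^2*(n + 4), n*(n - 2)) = n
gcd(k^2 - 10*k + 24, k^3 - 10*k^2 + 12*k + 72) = k - 6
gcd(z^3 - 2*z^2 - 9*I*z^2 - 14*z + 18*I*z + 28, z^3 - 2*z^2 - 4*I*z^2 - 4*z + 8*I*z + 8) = z^2 + z*(-2 - 2*I) + 4*I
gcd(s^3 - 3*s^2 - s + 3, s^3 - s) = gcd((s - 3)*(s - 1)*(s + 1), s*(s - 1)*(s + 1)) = s^2 - 1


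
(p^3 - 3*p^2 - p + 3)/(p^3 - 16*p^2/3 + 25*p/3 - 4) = 3*(p + 1)/(3*p - 4)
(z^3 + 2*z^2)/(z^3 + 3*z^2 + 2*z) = z/(z + 1)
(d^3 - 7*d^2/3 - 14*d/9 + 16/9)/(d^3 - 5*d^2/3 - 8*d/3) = (d - 2/3)/d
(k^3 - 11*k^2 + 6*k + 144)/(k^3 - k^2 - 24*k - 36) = (k - 8)/(k + 2)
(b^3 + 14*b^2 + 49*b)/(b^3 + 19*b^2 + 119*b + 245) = b/(b + 5)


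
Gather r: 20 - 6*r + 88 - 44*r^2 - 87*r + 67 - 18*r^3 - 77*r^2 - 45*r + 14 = -18*r^3 - 121*r^2 - 138*r + 189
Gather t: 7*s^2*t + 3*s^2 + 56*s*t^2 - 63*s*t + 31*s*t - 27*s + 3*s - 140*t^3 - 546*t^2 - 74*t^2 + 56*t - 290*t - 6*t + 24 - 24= 3*s^2 - 24*s - 140*t^3 + t^2*(56*s - 620) + t*(7*s^2 - 32*s - 240)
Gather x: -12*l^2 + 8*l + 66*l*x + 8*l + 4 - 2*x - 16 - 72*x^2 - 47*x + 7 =-12*l^2 + 16*l - 72*x^2 + x*(66*l - 49) - 5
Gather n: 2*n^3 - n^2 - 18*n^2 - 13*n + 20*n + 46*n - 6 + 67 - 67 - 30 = 2*n^3 - 19*n^2 + 53*n - 36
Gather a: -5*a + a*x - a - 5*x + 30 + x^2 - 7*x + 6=a*(x - 6) + x^2 - 12*x + 36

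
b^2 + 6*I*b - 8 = (b + 2*I)*(b + 4*I)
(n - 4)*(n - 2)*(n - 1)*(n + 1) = n^4 - 6*n^3 + 7*n^2 + 6*n - 8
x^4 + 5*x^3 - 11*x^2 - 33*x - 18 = (x - 3)*(x + 1)^2*(x + 6)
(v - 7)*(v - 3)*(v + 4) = v^3 - 6*v^2 - 19*v + 84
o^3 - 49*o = o*(o - 7)*(o + 7)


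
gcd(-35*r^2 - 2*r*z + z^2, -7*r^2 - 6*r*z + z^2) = -7*r + z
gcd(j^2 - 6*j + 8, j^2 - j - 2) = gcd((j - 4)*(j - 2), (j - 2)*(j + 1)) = j - 2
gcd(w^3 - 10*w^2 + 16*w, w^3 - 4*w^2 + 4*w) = w^2 - 2*w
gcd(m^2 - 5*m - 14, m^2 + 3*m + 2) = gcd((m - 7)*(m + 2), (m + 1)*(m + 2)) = m + 2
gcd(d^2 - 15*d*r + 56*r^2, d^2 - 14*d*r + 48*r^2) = -d + 8*r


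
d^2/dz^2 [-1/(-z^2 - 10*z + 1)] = 2*(-z^2 - 10*z + 4*(z + 5)^2 + 1)/(z^2 + 10*z - 1)^3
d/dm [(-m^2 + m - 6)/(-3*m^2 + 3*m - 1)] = (17 - 34*m)/(3*m^2 - 3*m + 1)^2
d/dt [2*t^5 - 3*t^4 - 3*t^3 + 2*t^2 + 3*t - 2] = 10*t^4 - 12*t^3 - 9*t^2 + 4*t + 3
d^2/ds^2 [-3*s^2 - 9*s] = -6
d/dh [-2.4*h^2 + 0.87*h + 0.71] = 0.87 - 4.8*h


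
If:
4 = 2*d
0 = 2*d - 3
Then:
No Solution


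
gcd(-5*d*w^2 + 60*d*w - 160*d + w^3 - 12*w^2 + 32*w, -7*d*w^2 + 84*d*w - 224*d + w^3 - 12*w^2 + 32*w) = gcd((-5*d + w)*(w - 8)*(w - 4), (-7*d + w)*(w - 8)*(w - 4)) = w^2 - 12*w + 32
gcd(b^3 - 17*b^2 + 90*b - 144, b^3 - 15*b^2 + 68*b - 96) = b^2 - 11*b + 24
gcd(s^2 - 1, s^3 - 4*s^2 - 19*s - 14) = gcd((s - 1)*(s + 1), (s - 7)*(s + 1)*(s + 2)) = s + 1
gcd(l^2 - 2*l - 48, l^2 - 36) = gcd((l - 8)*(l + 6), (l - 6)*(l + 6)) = l + 6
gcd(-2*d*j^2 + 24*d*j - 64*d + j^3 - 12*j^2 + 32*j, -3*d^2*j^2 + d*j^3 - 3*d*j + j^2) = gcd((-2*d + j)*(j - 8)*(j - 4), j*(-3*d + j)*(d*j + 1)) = 1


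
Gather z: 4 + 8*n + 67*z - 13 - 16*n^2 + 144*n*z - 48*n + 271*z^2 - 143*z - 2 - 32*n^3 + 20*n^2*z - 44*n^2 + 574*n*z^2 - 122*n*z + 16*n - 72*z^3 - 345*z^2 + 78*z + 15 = -32*n^3 - 60*n^2 - 24*n - 72*z^3 + z^2*(574*n - 74) + z*(20*n^2 + 22*n + 2) + 4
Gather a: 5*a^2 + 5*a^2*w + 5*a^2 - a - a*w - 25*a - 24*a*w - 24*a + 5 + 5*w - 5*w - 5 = a^2*(5*w + 10) + a*(-25*w - 50)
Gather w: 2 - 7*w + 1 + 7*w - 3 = 0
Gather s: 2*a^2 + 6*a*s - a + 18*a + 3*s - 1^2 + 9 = 2*a^2 + 17*a + s*(6*a + 3) + 8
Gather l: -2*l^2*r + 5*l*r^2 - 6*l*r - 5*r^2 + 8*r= -2*l^2*r + l*(5*r^2 - 6*r) - 5*r^2 + 8*r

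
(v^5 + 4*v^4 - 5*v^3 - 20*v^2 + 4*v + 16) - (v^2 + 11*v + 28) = v^5 + 4*v^4 - 5*v^3 - 21*v^2 - 7*v - 12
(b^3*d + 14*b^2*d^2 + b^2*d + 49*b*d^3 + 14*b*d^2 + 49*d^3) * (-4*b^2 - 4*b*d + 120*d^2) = -4*b^5*d - 60*b^4*d^2 - 4*b^4*d - 132*b^3*d^3 - 60*b^3*d^2 + 1484*b^2*d^4 - 132*b^2*d^3 + 5880*b*d^5 + 1484*b*d^4 + 5880*d^5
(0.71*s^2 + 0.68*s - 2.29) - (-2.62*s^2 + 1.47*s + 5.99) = 3.33*s^2 - 0.79*s - 8.28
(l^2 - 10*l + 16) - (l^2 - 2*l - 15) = 31 - 8*l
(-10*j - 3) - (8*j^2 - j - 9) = -8*j^2 - 9*j + 6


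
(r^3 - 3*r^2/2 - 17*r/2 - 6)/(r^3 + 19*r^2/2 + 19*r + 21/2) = (r - 4)/(r + 7)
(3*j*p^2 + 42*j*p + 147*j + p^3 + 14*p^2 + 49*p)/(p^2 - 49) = (3*j*p + 21*j + p^2 + 7*p)/(p - 7)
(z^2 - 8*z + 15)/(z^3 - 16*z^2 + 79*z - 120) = 1/(z - 8)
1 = 1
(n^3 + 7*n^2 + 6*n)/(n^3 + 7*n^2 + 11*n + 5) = n*(n + 6)/(n^2 + 6*n + 5)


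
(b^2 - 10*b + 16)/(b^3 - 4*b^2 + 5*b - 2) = (b - 8)/(b^2 - 2*b + 1)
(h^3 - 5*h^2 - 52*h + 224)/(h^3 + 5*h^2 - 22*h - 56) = (h - 8)/(h + 2)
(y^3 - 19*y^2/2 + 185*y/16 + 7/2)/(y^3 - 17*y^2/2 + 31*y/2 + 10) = (16*y^3 - 152*y^2 + 185*y + 56)/(8*(2*y^3 - 17*y^2 + 31*y + 20))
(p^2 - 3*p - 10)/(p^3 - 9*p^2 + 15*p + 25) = (p + 2)/(p^2 - 4*p - 5)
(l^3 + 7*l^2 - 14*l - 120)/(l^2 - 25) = (l^2 + 2*l - 24)/(l - 5)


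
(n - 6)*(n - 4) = n^2 - 10*n + 24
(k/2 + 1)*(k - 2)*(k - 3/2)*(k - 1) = k^4/2 - 5*k^3/4 - 5*k^2/4 + 5*k - 3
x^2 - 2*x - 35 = (x - 7)*(x + 5)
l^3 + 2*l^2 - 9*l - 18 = (l - 3)*(l + 2)*(l + 3)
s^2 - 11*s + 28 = (s - 7)*(s - 4)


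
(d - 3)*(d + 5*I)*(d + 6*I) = d^3 - 3*d^2 + 11*I*d^2 - 30*d - 33*I*d + 90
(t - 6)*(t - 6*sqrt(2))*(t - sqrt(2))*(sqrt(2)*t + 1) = sqrt(2)*t^4 - 13*t^3 - 6*sqrt(2)*t^3 + 5*sqrt(2)*t^2 + 78*t^2 - 30*sqrt(2)*t + 12*t - 72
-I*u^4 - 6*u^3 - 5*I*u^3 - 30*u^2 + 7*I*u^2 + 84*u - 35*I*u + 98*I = (u - 2)*(u + 7)*(u - 7*I)*(-I*u + 1)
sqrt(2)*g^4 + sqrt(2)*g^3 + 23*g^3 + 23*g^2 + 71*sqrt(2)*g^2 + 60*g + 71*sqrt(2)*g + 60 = (g + 1)*(g + 5*sqrt(2))*(g + 6*sqrt(2))*(sqrt(2)*g + 1)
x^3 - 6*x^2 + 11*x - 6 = (x - 3)*(x - 2)*(x - 1)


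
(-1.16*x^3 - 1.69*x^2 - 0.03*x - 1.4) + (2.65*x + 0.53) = -1.16*x^3 - 1.69*x^2 + 2.62*x - 0.87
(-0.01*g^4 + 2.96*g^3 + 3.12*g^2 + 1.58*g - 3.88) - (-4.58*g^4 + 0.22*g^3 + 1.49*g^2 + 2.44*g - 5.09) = 4.57*g^4 + 2.74*g^3 + 1.63*g^2 - 0.86*g + 1.21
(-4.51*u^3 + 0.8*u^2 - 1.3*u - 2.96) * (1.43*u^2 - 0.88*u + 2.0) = -6.4493*u^5 + 5.1128*u^4 - 11.583*u^3 - 1.4888*u^2 + 0.00479999999999992*u - 5.92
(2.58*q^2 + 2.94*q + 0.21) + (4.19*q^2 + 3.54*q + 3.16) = 6.77*q^2 + 6.48*q + 3.37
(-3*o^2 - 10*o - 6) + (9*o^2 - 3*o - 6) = 6*o^2 - 13*o - 12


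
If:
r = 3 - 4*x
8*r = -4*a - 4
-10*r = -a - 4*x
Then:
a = -17/13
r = 2/13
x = 37/52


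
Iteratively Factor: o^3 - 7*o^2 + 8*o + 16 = (o + 1)*(o^2 - 8*o + 16) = (o - 4)*(o + 1)*(o - 4)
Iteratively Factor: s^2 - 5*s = (s)*(s - 5)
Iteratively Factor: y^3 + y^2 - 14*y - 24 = (y + 3)*(y^2 - 2*y - 8) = (y - 4)*(y + 3)*(y + 2)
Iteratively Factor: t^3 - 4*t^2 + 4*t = (t - 2)*(t^2 - 2*t) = t*(t - 2)*(t - 2)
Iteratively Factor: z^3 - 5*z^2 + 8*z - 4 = (z - 2)*(z^2 - 3*z + 2) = (z - 2)*(z - 1)*(z - 2)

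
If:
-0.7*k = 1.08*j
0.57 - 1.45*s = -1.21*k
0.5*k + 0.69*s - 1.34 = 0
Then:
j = -0.64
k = 0.99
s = 1.22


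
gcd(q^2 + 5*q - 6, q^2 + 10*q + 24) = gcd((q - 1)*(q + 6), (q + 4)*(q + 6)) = q + 6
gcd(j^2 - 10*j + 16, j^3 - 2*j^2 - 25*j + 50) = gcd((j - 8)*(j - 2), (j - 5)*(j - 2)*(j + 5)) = j - 2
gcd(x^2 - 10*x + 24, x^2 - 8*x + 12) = x - 6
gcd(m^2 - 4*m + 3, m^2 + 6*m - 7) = m - 1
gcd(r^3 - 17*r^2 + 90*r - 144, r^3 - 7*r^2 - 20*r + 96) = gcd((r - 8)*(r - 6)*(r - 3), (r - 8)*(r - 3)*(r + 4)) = r^2 - 11*r + 24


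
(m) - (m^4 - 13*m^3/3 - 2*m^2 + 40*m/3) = -m^4 + 13*m^3/3 + 2*m^2 - 37*m/3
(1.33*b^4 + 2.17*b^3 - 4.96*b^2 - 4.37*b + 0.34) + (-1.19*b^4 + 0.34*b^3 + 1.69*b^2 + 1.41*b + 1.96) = 0.14*b^4 + 2.51*b^3 - 3.27*b^2 - 2.96*b + 2.3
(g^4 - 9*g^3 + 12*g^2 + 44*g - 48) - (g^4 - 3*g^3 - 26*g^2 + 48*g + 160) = -6*g^3 + 38*g^2 - 4*g - 208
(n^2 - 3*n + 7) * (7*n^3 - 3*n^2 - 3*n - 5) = 7*n^5 - 24*n^4 + 55*n^3 - 17*n^2 - 6*n - 35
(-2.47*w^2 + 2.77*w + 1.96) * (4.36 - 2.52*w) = 6.2244*w^3 - 17.7496*w^2 + 7.138*w + 8.5456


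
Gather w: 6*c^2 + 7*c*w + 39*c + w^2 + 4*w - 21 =6*c^2 + 39*c + w^2 + w*(7*c + 4) - 21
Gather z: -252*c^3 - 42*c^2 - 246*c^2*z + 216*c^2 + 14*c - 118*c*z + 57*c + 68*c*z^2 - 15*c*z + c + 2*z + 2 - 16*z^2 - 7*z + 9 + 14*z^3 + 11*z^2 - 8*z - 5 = -252*c^3 + 174*c^2 + 72*c + 14*z^3 + z^2*(68*c - 5) + z*(-246*c^2 - 133*c - 13) + 6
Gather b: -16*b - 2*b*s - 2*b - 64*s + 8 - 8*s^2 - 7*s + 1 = b*(-2*s - 18) - 8*s^2 - 71*s + 9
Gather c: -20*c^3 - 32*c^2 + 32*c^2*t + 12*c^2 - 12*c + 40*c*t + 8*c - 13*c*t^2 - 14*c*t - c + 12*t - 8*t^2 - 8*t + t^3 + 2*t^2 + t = -20*c^3 + c^2*(32*t - 20) + c*(-13*t^2 + 26*t - 5) + t^3 - 6*t^2 + 5*t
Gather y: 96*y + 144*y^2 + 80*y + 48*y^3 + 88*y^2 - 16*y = 48*y^3 + 232*y^2 + 160*y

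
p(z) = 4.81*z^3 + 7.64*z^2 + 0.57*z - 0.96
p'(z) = 14.43*z^2 + 15.28*z + 0.57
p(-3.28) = -90.37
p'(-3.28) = 105.70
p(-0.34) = -0.46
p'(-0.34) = -2.96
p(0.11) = -0.80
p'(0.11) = 2.43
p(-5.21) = -476.78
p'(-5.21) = 312.65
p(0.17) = -0.62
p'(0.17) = 3.58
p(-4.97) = -405.57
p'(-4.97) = 281.06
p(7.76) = 2711.18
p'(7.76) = 988.08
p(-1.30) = 0.64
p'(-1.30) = 5.09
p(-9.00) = -2893.74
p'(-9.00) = 1031.88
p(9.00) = 4129.50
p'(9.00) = 1306.92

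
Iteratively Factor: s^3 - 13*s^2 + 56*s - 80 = (s - 4)*(s^2 - 9*s + 20) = (s - 5)*(s - 4)*(s - 4)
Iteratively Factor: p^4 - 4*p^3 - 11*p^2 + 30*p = (p + 3)*(p^3 - 7*p^2 + 10*p) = p*(p + 3)*(p^2 - 7*p + 10) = p*(p - 5)*(p + 3)*(p - 2)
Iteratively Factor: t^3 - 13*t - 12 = (t - 4)*(t^2 + 4*t + 3) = (t - 4)*(t + 1)*(t + 3)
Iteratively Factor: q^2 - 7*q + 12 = (q - 4)*(q - 3)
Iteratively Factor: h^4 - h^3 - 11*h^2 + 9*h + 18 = (h - 3)*(h^3 + 2*h^2 - 5*h - 6) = (h - 3)*(h - 2)*(h^2 + 4*h + 3) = (h - 3)*(h - 2)*(h + 1)*(h + 3)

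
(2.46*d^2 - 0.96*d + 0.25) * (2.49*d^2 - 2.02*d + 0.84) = 6.1254*d^4 - 7.3596*d^3 + 4.6281*d^2 - 1.3114*d + 0.21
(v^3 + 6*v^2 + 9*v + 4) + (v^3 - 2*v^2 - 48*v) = 2*v^3 + 4*v^2 - 39*v + 4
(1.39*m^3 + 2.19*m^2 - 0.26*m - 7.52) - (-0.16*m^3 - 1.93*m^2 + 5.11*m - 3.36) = 1.55*m^3 + 4.12*m^2 - 5.37*m - 4.16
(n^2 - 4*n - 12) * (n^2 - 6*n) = n^4 - 10*n^3 + 12*n^2 + 72*n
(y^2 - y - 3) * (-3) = -3*y^2 + 3*y + 9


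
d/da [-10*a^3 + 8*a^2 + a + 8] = -30*a^2 + 16*a + 1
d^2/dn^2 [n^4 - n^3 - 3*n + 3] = 6*n*(2*n - 1)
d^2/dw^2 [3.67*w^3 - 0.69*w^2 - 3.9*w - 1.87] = 22.02*w - 1.38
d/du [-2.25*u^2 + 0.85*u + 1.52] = 0.85 - 4.5*u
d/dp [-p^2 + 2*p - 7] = 2 - 2*p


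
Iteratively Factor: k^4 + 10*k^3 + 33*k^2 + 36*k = (k + 3)*(k^3 + 7*k^2 + 12*k) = (k + 3)^2*(k^2 + 4*k) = (k + 3)^2*(k + 4)*(k)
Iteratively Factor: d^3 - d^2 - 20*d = (d - 5)*(d^2 + 4*d) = d*(d - 5)*(d + 4)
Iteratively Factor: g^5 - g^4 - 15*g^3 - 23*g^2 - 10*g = (g + 2)*(g^4 - 3*g^3 - 9*g^2 - 5*g) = (g + 1)*(g + 2)*(g^3 - 4*g^2 - 5*g) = g*(g + 1)*(g + 2)*(g^2 - 4*g - 5) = g*(g + 1)^2*(g + 2)*(g - 5)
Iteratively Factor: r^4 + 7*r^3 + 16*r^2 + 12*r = (r + 2)*(r^3 + 5*r^2 + 6*r) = (r + 2)*(r + 3)*(r^2 + 2*r) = (r + 2)^2*(r + 3)*(r)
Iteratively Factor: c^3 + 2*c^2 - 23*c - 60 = (c - 5)*(c^2 + 7*c + 12) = (c - 5)*(c + 4)*(c + 3)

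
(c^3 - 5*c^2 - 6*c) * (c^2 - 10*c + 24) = c^5 - 15*c^4 + 68*c^3 - 60*c^2 - 144*c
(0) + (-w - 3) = -w - 3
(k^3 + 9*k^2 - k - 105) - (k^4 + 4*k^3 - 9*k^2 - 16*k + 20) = -k^4 - 3*k^3 + 18*k^2 + 15*k - 125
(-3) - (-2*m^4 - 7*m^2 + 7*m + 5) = 2*m^4 + 7*m^2 - 7*m - 8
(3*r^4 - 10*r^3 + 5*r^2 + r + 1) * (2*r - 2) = 6*r^5 - 26*r^4 + 30*r^3 - 8*r^2 - 2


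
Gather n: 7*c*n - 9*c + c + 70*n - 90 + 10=-8*c + n*(7*c + 70) - 80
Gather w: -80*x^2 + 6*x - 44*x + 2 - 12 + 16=-80*x^2 - 38*x + 6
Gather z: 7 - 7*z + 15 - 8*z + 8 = 30 - 15*z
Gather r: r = r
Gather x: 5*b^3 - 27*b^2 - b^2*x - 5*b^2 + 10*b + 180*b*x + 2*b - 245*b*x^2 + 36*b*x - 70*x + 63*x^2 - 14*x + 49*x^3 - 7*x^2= 5*b^3 - 32*b^2 + 12*b + 49*x^3 + x^2*(56 - 245*b) + x*(-b^2 + 216*b - 84)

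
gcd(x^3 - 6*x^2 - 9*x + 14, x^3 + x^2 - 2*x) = x^2 + x - 2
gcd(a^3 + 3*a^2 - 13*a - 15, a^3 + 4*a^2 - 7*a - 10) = a^2 + 6*a + 5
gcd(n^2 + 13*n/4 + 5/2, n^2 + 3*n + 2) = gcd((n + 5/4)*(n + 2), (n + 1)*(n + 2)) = n + 2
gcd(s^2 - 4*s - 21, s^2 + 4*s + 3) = s + 3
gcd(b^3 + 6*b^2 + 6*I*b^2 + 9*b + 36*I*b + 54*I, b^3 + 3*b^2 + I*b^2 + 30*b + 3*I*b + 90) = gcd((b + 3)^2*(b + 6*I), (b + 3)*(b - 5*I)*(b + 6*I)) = b^2 + b*(3 + 6*I) + 18*I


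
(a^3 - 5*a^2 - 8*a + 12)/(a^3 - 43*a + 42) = (a + 2)/(a + 7)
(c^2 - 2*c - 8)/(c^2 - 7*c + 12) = (c + 2)/(c - 3)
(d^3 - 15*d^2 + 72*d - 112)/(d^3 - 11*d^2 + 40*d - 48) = (d - 7)/(d - 3)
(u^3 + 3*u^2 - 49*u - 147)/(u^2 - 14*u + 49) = (u^2 + 10*u + 21)/(u - 7)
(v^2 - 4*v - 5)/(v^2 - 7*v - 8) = (v - 5)/(v - 8)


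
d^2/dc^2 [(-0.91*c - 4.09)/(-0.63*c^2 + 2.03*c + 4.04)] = ((-3.4398*c - 1.4588)*(-0.63*c^2 + 2.03*c + 4.04) - (0.91*c + 4.09)*(1.26*c - 2.03)*(2.52*c - 4.06))/(-0.63*c^2 + 2.03*c + 4.04)^3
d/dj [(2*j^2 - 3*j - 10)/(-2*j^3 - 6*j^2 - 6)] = (-3*j*(j + 2)*(-2*j^2 + 3*j + 10) + (3 - 4*j)*(j^3 + 3*j^2 + 3))/(2*(j^3 + 3*j^2 + 3)^2)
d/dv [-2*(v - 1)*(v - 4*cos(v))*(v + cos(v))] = 2*(1 - v)*(v + cos(v))*(4*sin(v) + 1) + 2*(v - 1)*(v - 4*cos(v))*(sin(v) - 1) - 2*(v - 4*cos(v))*(v + cos(v))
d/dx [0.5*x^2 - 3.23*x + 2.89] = 1.0*x - 3.23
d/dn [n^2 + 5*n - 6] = 2*n + 5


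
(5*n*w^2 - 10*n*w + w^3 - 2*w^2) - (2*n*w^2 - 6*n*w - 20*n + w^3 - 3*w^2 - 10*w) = 3*n*w^2 - 4*n*w + 20*n + w^2 + 10*w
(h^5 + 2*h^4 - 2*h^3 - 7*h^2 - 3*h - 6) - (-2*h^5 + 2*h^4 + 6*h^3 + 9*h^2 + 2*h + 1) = 3*h^5 - 8*h^3 - 16*h^2 - 5*h - 7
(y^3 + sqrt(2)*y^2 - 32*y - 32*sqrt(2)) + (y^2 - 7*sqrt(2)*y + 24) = y^3 + y^2 + sqrt(2)*y^2 - 32*y - 7*sqrt(2)*y - 32*sqrt(2) + 24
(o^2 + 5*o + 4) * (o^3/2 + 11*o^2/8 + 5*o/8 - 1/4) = o^5/2 + 31*o^4/8 + 19*o^3/2 + 67*o^2/8 + 5*o/4 - 1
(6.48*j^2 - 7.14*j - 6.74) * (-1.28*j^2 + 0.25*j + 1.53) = -8.2944*j^4 + 10.7592*j^3 + 16.7566*j^2 - 12.6092*j - 10.3122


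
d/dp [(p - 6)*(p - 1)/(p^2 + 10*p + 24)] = (17*p^2 + 36*p - 228)/(p^4 + 20*p^3 + 148*p^2 + 480*p + 576)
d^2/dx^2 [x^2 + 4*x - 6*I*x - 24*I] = 2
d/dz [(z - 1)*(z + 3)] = 2*z + 2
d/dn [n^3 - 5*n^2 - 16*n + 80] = 3*n^2 - 10*n - 16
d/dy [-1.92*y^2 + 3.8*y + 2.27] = 3.8 - 3.84*y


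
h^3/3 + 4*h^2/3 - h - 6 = (h/3 + 1)*(h - 2)*(h + 3)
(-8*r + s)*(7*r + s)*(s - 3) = -56*r^2*s + 168*r^2 - r*s^2 + 3*r*s + s^3 - 3*s^2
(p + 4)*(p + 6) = p^2 + 10*p + 24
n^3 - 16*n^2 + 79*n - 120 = (n - 8)*(n - 5)*(n - 3)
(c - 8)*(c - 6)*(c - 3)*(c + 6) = c^4 - 11*c^3 - 12*c^2 + 396*c - 864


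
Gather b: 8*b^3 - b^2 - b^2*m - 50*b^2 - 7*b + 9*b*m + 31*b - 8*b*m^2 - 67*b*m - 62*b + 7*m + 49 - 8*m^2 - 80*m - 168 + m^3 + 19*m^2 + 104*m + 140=8*b^3 + b^2*(-m - 51) + b*(-8*m^2 - 58*m - 38) + m^3 + 11*m^2 + 31*m + 21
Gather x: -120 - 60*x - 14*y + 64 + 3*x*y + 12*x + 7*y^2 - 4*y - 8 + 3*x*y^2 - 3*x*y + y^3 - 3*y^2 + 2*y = x*(3*y^2 - 48) + y^3 + 4*y^2 - 16*y - 64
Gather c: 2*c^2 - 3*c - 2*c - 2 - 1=2*c^2 - 5*c - 3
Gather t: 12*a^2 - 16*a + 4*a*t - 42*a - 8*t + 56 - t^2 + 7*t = 12*a^2 - 58*a - t^2 + t*(4*a - 1) + 56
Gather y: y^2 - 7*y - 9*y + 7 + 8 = y^2 - 16*y + 15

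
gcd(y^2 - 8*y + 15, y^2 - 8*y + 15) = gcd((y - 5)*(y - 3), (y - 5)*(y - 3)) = y^2 - 8*y + 15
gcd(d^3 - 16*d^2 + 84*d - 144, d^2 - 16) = d - 4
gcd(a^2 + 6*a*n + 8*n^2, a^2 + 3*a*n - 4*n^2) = a + 4*n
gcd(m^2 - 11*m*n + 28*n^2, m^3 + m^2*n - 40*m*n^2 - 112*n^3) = m - 7*n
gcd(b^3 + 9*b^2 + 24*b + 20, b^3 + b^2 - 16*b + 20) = b + 5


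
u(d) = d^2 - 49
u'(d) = 2*d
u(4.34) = -30.16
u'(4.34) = 8.68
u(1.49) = -46.78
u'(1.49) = 2.98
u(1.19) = -47.58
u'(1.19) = 2.38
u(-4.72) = -26.72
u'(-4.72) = -9.44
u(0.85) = -48.28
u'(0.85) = 1.70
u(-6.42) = -7.78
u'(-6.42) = -12.84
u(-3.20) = -38.76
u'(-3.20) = -6.40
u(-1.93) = -45.28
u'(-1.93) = -3.86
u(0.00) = -49.00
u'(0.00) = 0.00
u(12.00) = 95.00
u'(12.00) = 24.00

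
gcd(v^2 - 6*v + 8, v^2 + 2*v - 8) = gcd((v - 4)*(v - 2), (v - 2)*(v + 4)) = v - 2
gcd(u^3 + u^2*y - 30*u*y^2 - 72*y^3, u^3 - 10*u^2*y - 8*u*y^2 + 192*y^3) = -u^2 + 2*u*y + 24*y^2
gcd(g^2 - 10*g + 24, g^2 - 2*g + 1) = 1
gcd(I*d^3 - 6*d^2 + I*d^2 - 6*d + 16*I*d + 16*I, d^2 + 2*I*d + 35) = 1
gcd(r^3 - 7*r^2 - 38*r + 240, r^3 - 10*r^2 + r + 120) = r^2 - 13*r + 40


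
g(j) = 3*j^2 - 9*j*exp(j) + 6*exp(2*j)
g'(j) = -9*j*exp(j) + 6*j + 12*exp(2*j) - 9*exp(j)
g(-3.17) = 31.36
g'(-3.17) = -18.18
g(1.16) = 31.79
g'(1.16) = 67.06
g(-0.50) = 5.69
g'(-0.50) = -1.31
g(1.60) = 83.55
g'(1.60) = 188.09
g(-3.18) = 31.54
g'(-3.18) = -18.24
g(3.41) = 4601.95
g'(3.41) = 9811.05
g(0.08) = 6.28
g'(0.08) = 4.03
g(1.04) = 24.79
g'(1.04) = 50.35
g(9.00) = 393303708.03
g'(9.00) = 787190406.09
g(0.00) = 6.00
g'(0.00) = 3.00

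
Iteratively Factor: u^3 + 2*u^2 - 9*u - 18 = (u + 2)*(u^2 - 9) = (u + 2)*(u + 3)*(u - 3)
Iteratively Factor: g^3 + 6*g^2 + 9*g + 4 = (g + 4)*(g^2 + 2*g + 1) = (g + 1)*(g + 4)*(g + 1)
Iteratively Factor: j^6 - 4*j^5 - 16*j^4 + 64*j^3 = (j - 4)*(j^5 - 16*j^3) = j*(j - 4)*(j^4 - 16*j^2) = j^2*(j - 4)*(j^3 - 16*j) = j^3*(j - 4)*(j^2 - 16) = j^3*(j - 4)*(j + 4)*(j - 4)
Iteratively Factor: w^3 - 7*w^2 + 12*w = (w - 4)*(w^2 - 3*w) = (w - 4)*(w - 3)*(w)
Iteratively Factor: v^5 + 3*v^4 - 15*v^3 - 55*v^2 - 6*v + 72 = (v - 1)*(v^4 + 4*v^3 - 11*v^2 - 66*v - 72) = (v - 1)*(v + 2)*(v^3 + 2*v^2 - 15*v - 36) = (v - 1)*(v + 2)*(v + 3)*(v^2 - v - 12) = (v - 4)*(v - 1)*(v + 2)*(v + 3)*(v + 3)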